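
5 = 5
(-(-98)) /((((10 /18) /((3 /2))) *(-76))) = -1323 /380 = -3.48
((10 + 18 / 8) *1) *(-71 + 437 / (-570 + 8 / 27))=-879.15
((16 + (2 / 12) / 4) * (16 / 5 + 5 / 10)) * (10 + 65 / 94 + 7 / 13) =39096827 / 58656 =666.54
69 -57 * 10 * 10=-5631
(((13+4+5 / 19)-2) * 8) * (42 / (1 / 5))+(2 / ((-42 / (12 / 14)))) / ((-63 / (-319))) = 1503974278 / 58653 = 25641.90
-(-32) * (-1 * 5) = -160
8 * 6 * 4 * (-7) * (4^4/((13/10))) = -264664.62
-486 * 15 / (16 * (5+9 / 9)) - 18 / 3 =-1311 / 16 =-81.94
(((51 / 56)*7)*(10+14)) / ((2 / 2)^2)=153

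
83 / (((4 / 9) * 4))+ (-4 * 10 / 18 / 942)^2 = 13422934987 / 287505936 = 46.69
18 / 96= 3 / 16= 0.19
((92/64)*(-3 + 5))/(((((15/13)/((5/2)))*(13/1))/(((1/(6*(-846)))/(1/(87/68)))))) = -667/5522688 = -0.00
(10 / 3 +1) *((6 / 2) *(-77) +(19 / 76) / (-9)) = -108121 / 108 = -1001.12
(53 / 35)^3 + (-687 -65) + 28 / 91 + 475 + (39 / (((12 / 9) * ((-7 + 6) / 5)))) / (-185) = -22473111277 / 82491500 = -272.43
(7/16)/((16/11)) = 0.30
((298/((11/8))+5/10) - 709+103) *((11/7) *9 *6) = -230931/7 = -32990.14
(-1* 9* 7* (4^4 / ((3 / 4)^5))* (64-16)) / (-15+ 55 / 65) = 47710208 / 207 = 230484.10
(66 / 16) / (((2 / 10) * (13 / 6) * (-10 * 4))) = -99 / 416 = -0.24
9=9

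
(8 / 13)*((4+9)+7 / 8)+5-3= 137 / 13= 10.54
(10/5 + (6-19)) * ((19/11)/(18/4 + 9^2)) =-2/9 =-0.22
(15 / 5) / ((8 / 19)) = 7.12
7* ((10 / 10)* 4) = 28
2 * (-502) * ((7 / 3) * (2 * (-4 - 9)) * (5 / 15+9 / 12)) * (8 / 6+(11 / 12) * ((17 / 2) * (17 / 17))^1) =21676109 / 36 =602114.14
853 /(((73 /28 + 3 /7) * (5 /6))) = 143304 /425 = 337.19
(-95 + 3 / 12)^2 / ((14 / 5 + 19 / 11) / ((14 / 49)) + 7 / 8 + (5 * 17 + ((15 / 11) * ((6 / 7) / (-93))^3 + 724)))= 80727278369815 / 7424973638842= 10.87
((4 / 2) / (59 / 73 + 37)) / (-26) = -0.00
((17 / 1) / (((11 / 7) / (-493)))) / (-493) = 119 / 11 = 10.82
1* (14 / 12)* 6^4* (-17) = -25704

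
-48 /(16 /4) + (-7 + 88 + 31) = 100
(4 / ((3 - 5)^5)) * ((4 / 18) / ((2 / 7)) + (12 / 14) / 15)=-0.10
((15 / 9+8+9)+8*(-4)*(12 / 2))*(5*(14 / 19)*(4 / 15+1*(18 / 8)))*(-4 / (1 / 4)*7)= 30779840 / 171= 179999.06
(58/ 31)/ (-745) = -58/ 23095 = -0.00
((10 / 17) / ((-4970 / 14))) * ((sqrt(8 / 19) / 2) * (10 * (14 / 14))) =-20 * sqrt(38) / 22933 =-0.01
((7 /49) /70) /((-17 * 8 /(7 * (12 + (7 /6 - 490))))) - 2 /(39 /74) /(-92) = 519973 /5692960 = 0.09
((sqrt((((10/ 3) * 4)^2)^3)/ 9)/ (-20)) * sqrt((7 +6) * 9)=-3200 * sqrt(13)/ 81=-142.44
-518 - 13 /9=-4675 /9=-519.44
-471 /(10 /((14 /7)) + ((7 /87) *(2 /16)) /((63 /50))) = -1475172 /15685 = -94.05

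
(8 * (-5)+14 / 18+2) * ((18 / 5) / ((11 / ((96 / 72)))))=-536 / 33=-16.24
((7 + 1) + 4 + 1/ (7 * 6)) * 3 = 505/ 14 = 36.07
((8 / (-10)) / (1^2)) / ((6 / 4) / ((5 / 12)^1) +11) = -0.05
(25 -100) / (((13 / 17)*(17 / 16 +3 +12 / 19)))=-387600 / 18551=-20.89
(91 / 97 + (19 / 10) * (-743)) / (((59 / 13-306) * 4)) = 1.17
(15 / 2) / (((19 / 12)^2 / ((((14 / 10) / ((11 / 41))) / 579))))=20664 / 766403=0.03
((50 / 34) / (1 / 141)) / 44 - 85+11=-51827 / 748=-69.29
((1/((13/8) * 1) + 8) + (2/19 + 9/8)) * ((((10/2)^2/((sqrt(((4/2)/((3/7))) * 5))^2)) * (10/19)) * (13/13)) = 1459125/262808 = 5.55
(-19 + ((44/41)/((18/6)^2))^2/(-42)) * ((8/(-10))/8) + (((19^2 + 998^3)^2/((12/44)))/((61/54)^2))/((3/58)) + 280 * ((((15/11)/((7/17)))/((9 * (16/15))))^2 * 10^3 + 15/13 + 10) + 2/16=36745993434622115411291650990085399/669453491626920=54889538846561583943.71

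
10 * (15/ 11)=150/ 11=13.64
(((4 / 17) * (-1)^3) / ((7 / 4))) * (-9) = 144 / 119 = 1.21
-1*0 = 0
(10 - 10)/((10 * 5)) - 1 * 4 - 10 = -14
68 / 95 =0.72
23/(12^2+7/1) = 23/151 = 0.15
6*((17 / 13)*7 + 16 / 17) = 13386 / 221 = 60.57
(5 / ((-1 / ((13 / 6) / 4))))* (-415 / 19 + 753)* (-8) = 902980 / 57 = 15841.75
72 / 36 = 2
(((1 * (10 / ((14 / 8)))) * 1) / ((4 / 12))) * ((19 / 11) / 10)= 228 / 77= 2.96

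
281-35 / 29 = 8114 / 29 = 279.79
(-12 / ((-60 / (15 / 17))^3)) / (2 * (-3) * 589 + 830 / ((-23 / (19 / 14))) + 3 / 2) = -483 / 45326748440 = -0.00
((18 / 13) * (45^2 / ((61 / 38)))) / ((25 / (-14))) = -775656 / 793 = -978.13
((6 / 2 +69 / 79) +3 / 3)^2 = 148225 / 6241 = 23.75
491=491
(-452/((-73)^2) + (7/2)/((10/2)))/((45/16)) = 262264/1199025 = 0.22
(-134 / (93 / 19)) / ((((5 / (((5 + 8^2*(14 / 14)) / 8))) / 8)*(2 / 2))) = -58558 / 155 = -377.79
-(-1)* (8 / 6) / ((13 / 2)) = 8 / 39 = 0.21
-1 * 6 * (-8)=48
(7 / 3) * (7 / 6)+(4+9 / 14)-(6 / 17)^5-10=-236186150 / 89450991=-2.64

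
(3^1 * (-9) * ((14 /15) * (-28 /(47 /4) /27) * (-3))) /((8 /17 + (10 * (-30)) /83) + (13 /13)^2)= 2212448 /710875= 3.11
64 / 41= 1.56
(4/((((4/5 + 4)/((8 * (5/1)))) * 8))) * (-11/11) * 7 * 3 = -175/2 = -87.50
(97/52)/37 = 97/1924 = 0.05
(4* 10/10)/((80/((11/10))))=11/200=0.06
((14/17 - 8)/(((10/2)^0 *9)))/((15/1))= -122/2295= -0.05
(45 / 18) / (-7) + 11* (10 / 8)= 375 / 28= 13.39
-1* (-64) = 64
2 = 2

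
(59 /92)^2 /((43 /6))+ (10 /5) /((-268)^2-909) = 740929297 /12904828040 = 0.06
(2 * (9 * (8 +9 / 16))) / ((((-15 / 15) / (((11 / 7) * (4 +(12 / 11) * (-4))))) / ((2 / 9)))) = 137 / 7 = 19.57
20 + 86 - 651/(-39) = 1595/13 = 122.69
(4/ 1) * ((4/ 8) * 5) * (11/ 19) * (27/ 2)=1485/ 19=78.16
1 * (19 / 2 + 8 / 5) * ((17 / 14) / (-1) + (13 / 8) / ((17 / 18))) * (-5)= -26751 / 952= -28.10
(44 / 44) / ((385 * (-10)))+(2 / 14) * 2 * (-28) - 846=-3287901 / 3850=-854.00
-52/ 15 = -3.47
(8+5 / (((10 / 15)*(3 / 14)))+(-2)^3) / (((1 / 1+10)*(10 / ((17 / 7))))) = 17 / 22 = 0.77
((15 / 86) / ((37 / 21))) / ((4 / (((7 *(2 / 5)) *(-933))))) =-411453 / 6364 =-64.65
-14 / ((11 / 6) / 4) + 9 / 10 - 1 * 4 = -3701 / 110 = -33.65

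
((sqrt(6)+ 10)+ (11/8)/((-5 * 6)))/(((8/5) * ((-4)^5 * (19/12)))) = -2389/622592 - 15 * sqrt(6)/38912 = -0.00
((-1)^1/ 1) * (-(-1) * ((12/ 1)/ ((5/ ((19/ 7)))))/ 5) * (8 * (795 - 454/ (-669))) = -323643872/ 39025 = -8293.24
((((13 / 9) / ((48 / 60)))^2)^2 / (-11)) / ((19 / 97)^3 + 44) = -0.02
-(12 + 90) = -102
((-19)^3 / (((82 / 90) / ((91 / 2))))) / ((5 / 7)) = -479544.48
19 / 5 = 3.80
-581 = -581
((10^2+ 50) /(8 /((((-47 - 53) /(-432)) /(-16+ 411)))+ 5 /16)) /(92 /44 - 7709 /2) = -0.00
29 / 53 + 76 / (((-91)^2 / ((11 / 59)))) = 14213099 / 25894687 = 0.55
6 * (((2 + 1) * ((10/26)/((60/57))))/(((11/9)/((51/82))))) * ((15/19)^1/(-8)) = -61965/187616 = -0.33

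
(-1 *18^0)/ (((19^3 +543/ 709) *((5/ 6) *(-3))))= 0.00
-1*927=-927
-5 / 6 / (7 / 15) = -25 / 14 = -1.79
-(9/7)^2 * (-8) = 648/49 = 13.22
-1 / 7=-0.14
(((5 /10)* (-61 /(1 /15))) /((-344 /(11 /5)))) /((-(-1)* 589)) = 2013 /405232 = 0.00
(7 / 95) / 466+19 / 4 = 420579 / 88540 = 4.75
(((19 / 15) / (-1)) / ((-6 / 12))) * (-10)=-25.33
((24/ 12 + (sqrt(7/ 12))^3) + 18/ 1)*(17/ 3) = 119*sqrt(21)/ 216 + 340/ 3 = 115.86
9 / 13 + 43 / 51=1.54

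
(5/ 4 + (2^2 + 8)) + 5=73/ 4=18.25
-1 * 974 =-974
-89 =-89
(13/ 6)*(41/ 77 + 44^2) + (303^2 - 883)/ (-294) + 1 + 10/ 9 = 37727773/ 9702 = 3888.66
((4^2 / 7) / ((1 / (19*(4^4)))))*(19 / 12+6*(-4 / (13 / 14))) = -73640960 / 273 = -269747.11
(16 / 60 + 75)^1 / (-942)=-1129 / 14130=-0.08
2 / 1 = 2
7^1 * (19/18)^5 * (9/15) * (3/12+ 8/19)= 15508199/4199040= 3.69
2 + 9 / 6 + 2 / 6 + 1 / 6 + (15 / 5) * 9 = 31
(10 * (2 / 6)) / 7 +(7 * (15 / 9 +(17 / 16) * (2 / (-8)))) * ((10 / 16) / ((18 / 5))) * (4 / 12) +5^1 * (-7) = -19715275 / 580608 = -33.96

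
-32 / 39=-0.82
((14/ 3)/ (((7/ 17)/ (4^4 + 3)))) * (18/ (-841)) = -62.83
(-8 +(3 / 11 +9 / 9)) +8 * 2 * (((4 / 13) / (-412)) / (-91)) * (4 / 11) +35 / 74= -620328523 / 99185086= -6.25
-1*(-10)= 10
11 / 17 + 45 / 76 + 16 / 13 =41485 / 16796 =2.47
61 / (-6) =-61 / 6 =-10.17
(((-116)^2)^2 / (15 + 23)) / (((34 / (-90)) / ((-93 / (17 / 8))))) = 3031010288640 / 5491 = 551996046.01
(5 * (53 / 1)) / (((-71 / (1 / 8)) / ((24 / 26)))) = -795 / 1846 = -0.43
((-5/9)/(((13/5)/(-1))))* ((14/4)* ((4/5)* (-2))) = -140/117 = -1.20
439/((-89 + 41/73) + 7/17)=-544799/109241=-4.99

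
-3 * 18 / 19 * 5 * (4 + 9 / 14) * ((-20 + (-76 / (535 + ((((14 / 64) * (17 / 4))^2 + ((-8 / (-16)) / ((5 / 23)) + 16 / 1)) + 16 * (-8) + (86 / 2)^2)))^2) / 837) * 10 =2257847208532643065000 / 143224976045530910083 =15.76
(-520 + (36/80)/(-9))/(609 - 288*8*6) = 3467/88100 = 0.04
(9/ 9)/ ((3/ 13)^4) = 28561/ 81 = 352.60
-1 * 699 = -699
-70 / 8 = -35 / 4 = -8.75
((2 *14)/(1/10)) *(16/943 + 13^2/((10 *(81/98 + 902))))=833680008/83433811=9.99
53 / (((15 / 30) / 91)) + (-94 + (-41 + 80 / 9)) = 85679 / 9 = 9519.89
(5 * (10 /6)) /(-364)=-25 /1092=-0.02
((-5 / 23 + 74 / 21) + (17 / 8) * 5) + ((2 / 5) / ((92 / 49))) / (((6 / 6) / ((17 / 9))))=830789 / 57960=14.33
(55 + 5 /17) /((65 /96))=81.67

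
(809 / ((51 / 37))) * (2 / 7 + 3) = 688459 / 357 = 1928.46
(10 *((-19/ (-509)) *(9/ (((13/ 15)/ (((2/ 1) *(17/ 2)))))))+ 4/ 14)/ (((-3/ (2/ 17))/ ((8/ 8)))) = -6131168/ 2362269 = -2.60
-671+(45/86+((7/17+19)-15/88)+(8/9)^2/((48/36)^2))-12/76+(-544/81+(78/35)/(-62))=-70647505028983/107415859320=-657.70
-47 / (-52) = 47 / 52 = 0.90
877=877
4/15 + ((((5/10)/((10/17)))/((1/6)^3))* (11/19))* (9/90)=15527/1425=10.90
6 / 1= 6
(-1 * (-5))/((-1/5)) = -25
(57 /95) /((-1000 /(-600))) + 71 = 1784 /25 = 71.36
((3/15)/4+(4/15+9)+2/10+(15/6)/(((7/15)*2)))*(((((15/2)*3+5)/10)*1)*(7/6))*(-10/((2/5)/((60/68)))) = -704275/816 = -863.08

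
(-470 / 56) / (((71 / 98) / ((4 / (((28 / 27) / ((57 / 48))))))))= -120555 / 2272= -53.06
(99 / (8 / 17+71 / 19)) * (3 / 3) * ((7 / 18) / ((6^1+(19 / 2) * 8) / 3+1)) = 1463 / 4530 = 0.32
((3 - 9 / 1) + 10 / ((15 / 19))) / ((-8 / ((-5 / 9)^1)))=25 / 54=0.46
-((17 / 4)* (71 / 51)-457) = 5413 / 12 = 451.08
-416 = -416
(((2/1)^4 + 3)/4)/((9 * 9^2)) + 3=8767/2916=3.01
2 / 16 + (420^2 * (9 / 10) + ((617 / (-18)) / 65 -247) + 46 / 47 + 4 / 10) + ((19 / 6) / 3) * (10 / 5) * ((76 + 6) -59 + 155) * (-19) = 11098756241 / 73320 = 151374.20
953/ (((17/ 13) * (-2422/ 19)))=-235391/ 41174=-5.72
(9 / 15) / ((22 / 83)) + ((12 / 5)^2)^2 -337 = -4146433 / 13750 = -301.56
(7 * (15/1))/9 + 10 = 65/3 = 21.67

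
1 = 1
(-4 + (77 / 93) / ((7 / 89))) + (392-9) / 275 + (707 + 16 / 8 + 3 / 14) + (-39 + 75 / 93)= 7841761 / 11550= 678.94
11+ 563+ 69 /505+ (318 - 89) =803.14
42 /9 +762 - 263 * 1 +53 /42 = 7069 /14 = 504.93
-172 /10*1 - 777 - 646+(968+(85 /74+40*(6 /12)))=-166889 /370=-451.05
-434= -434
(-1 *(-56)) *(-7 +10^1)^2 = 504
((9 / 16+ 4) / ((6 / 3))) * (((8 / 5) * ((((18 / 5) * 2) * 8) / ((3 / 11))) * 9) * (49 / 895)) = 8498952 / 22375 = 379.84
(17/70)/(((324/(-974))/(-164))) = 339439/2835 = 119.73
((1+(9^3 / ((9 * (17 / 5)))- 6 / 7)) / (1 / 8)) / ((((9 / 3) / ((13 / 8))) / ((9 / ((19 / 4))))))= 444912 / 2261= 196.78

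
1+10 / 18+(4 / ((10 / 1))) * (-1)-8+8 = 52 / 45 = 1.16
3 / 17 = 0.18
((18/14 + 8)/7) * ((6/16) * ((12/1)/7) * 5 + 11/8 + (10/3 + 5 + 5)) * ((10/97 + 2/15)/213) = 0.03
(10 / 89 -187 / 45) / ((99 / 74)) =-1198282 / 396495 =-3.02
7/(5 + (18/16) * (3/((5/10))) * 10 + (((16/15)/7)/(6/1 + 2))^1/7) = 10290/106579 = 0.10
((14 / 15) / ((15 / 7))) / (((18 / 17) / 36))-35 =-4543 / 225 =-20.19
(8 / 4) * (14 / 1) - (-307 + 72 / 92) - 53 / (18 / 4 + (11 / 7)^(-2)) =8829471 / 27301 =323.41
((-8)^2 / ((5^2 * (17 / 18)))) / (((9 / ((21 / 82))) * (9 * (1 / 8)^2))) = 28672 / 52275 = 0.55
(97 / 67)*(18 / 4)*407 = 355311 / 134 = 2651.57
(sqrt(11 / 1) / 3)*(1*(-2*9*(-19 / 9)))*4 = 152*sqrt(11) / 3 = 168.04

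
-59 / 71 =-0.83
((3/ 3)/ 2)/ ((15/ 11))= 11/ 30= 0.37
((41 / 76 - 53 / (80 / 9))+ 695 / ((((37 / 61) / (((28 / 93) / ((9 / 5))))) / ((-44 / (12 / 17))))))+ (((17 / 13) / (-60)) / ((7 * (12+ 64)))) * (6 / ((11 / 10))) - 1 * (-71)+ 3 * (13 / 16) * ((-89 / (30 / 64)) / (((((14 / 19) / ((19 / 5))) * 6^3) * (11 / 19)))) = -1201546259445101 / 100971327600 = -11899.88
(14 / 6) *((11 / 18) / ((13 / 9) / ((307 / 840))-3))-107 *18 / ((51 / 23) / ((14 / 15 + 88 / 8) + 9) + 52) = -210680935141 / 5940413874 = -35.47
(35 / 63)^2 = 25 / 81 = 0.31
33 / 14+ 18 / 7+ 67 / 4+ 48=1951 / 28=69.68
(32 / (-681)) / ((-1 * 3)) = 32 / 2043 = 0.02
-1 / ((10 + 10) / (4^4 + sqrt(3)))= -64 / 5 - sqrt(3) / 20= -12.89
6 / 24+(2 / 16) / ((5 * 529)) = 0.25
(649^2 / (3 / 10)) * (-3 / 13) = -4212010 / 13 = -324000.77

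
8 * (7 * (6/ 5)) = 336/ 5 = 67.20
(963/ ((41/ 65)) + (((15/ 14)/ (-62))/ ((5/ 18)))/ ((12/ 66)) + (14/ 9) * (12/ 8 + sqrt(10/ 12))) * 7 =49 * sqrt(30)/ 27 + 163209965/ 15252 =10710.83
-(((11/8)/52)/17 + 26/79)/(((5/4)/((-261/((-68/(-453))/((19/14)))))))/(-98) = -415007170407/65154194560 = -6.37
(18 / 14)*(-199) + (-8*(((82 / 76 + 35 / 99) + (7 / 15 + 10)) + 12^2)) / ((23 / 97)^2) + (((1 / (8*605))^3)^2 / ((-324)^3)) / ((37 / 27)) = -945920075439883967131042769220403270357 / 42155328059194736905443606528000000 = -22438.92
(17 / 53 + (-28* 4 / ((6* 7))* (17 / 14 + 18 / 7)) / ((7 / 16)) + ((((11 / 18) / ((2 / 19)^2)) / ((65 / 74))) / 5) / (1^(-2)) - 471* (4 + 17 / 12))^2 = 1514349478965580111009 / 230810537002500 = 6561006.70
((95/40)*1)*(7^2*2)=931/4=232.75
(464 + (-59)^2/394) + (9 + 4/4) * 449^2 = 794494237/394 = 2016482.84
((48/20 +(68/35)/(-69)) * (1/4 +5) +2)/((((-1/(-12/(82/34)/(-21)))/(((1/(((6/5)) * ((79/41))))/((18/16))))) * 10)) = -75344/572355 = -0.13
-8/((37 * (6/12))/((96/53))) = -1536/1961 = -0.78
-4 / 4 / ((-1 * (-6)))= -1 / 6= -0.17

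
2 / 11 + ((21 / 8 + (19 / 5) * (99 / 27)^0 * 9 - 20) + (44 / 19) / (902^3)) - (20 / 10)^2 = 82436890567 / 6337975160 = 13.01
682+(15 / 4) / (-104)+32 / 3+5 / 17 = 14701091 / 21216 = 692.92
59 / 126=0.47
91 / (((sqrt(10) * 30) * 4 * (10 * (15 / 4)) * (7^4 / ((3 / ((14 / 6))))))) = 13 * sqrt(10) / 12005000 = 0.00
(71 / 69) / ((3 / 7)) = 497 / 207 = 2.40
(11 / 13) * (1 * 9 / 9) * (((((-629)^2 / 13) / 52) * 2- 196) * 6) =10869969 / 2197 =4947.64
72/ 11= 6.55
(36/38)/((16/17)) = 153/152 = 1.01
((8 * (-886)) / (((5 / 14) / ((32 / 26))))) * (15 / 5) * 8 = -38105088 / 65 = -586232.12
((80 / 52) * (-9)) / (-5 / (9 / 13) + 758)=-0.02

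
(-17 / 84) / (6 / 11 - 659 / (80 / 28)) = 935 / 1063083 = 0.00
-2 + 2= 0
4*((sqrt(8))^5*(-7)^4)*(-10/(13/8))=-98344960*sqrt(2)/13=-10698521.25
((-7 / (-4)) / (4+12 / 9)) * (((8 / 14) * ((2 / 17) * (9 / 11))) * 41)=1107 / 1496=0.74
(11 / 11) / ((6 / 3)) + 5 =11 / 2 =5.50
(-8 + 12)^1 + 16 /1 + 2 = 22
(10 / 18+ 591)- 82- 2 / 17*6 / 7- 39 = 503857 / 1071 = 470.45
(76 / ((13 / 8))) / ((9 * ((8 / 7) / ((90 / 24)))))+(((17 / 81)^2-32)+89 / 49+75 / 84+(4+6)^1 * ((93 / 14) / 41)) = -7248448741 / 685414548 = -10.58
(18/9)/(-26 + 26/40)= -40/507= -0.08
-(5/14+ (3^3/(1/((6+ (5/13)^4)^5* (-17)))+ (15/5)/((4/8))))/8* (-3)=-2901281203543031460874675373511/2128555942786649537145712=-1363027.93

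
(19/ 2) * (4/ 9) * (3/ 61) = 38/ 183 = 0.21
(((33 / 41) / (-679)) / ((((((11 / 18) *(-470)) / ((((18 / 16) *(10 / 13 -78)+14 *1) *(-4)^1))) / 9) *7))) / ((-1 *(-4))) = 92097 / 238134806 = 0.00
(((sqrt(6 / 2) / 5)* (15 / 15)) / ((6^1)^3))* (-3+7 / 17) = -11* sqrt(3) / 4590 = -0.00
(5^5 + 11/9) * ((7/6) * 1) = 98476/27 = 3647.26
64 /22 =32 /11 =2.91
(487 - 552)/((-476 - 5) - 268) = 65/749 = 0.09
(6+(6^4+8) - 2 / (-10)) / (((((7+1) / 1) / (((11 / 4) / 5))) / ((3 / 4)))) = 67.56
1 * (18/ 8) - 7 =-19/ 4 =-4.75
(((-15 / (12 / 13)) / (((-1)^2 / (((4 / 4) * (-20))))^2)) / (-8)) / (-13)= -125 / 2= -62.50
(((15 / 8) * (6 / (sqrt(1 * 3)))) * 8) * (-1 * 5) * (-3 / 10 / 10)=9 * sqrt(3) / 2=7.79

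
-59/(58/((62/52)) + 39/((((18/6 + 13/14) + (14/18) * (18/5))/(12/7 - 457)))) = 287153/12606854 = 0.02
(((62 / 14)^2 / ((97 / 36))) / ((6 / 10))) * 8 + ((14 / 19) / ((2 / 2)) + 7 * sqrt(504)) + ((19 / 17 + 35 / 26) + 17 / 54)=54191043614 / 538861869 + 42 * sqrt(14)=257.72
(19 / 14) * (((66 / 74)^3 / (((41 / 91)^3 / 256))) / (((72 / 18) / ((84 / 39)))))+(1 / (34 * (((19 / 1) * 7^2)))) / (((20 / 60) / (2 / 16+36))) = 75466968213284751 / 52002761432048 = 1451.21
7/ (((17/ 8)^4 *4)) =7168/ 83521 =0.09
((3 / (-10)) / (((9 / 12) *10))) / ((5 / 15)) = -3 / 25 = -0.12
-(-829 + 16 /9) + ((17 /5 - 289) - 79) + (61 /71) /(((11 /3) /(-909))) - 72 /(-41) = 362233403 /1440945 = 251.39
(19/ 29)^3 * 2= 13718/ 24389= 0.56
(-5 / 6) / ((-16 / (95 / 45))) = 95 / 864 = 0.11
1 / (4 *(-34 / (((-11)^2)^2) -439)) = -14641 / 25709732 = -0.00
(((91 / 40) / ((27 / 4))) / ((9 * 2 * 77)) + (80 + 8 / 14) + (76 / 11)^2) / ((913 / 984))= 43309641602 / 313190955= 138.29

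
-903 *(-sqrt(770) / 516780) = 301 *sqrt(770) / 172260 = 0.05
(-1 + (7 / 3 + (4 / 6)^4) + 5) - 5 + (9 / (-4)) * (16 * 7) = -20288 / 81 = -250.47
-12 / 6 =-2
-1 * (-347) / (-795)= -0.44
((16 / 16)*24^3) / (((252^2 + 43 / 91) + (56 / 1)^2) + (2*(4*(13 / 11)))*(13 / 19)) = 87639552 / 422519393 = 0.21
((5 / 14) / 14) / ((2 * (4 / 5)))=25 / 1568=0.02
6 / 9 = 2 / 3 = 0.67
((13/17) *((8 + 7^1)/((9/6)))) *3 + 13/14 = 5681/238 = 23.87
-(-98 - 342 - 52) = 492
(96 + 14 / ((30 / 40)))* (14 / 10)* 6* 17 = 81872 / 5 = 16374.40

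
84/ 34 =42/ 17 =2.47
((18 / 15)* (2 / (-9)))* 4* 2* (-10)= 64 / 3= 21.33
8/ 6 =4/ 3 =1.33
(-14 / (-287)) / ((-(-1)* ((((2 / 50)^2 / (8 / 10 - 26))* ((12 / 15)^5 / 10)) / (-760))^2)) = 136643314361572265625 / 20992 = 6509304228352337.35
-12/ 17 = -0.71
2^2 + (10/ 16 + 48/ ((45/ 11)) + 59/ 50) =10523/ 600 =17.54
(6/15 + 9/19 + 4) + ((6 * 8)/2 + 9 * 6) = 7873/95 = 82.87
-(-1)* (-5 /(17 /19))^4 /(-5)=-16290125 /83521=-195.04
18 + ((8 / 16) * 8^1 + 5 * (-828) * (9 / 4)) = -9293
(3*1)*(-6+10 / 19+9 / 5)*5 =-1047 / 19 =-55.11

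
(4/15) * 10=8/3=2.67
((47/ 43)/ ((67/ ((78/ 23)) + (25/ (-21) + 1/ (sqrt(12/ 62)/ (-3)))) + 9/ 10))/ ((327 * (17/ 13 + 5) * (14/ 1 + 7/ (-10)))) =90351625 * sqrt(186)/ 1507637678007387 + 3517557550/ 1507637678007387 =0.00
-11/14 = -0.79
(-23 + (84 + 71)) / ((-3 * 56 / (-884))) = 4862 / 7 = 694.57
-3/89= -0.03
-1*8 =-8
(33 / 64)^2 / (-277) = -1089 / 1134592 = -0.00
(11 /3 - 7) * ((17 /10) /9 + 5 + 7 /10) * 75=-13250 /9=-1472.22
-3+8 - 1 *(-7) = 12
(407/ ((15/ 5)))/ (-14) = -407/ 42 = -9.69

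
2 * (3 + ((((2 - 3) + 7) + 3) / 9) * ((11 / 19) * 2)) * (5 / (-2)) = -395 / 19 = -20.79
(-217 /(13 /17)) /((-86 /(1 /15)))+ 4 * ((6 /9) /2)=8683 /5590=1.55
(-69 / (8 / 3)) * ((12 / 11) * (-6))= 1863 / 11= 169.36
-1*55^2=-3025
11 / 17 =0.65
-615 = -615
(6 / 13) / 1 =6 / 13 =0.46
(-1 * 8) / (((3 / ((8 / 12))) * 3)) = -16 / 27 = -0.59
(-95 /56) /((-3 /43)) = 24.32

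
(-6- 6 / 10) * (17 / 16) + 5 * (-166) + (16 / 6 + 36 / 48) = -200063 / 240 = -833.60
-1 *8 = -8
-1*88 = -88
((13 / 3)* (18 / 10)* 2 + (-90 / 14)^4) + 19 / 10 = 8285285 / 4802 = 1725.38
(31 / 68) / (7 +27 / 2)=31 / 1394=0.02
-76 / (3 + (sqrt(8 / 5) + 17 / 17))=-190 / 9 + 19* sqrt(10) / 9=-14.44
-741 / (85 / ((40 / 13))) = -456 / 17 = -26.82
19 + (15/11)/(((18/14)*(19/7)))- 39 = -12295/627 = -19.61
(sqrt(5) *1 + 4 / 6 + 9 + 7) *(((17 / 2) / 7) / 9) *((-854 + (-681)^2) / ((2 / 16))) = 31477676 *sqrt(5) / 63 + 1573883800 / 189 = 9444669.15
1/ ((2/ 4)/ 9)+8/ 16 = 37/ 2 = 18.50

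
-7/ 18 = -0.39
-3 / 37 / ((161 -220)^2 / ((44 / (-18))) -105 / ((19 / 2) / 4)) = 418 / 7569349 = 0.00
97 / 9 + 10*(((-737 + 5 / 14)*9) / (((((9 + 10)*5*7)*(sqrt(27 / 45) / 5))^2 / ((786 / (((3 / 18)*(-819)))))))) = 4740693721 / 101411037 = 46.75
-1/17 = -0.06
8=8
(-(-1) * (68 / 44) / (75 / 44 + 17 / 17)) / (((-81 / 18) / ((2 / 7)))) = -0.04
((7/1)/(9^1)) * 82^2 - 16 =46924/9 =5213.78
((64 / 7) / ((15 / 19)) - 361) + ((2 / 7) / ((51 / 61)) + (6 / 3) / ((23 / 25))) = -4747373 / 13685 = -346.90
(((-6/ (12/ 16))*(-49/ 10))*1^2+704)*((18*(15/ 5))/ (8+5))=200664/ 65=3087.14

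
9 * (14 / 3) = 42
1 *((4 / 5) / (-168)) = -1 / 210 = -0.00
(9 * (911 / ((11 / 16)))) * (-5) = -655920 / 11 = -59629.09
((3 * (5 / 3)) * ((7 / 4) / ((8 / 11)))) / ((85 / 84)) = 1617 / 136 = 11.89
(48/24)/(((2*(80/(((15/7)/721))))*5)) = 3/403760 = 0.00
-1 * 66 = -66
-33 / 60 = -0.55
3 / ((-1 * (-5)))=3 / 5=0.60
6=6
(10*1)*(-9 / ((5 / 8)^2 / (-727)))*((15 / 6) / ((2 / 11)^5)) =2107513386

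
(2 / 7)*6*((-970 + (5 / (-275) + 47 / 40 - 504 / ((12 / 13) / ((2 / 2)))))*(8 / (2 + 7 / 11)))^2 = 5331162887532 / 147175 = 36223291.24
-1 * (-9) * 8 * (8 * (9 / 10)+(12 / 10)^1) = 3024 / 5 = 604.80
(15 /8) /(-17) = -15 /136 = -0.11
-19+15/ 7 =-118/ 7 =-16.86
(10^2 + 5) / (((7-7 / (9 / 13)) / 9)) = -1215 / 4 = -303.75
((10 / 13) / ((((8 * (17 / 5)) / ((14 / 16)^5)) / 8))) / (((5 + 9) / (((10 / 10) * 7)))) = 420175 / 7241728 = 0.06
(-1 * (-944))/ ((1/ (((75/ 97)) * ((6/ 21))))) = 141600/ 679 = 208.54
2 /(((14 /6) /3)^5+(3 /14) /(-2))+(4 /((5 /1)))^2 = 87363784 /7336225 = 11.91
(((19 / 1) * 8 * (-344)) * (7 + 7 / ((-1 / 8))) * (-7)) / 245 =-73203.20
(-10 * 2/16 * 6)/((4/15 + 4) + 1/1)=-225/158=-1.42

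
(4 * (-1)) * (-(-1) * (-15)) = 60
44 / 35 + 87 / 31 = 4409 / 1085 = 4.06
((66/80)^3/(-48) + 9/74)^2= 0.01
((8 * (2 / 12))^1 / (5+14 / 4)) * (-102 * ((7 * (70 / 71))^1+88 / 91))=-813408 / 6461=-125.90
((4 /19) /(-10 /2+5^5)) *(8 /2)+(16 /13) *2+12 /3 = 23941 /3705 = 6.46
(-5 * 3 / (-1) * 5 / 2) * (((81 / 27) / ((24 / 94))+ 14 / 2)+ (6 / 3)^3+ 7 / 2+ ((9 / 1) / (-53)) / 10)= 480705 / 424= 1133.74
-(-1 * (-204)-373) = 169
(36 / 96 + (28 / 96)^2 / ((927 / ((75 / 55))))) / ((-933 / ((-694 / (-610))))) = -254846863 / 557128186560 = -0.00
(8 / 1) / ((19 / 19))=8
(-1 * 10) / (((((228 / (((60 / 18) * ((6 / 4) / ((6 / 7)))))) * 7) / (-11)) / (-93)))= -8525 / 228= -37.39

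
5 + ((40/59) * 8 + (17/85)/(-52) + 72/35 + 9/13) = 1414123/107380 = 13.17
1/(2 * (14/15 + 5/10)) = 15/43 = 0.35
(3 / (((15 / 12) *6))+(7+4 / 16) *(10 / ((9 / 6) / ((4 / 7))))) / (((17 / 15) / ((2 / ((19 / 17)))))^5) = 4766040000 / 17332693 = 274.97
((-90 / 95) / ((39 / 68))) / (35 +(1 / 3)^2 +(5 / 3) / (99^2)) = -11996424 / 254997119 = -0.05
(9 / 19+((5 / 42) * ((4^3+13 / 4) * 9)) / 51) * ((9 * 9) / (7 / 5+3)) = 13819815 / 397936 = 34.73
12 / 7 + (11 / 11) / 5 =67 / 35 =1.91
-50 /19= -2.63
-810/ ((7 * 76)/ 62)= -12555/ 133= -94.40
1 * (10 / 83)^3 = 0.00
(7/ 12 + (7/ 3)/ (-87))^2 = 337561/ 1089936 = 0.31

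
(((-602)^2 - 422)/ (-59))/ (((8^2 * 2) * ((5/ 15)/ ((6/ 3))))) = -542973/ 1888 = -287.59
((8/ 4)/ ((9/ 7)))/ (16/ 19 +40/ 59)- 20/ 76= 110753/ 145692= 0.76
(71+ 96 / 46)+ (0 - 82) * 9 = -15293 / 23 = -664.91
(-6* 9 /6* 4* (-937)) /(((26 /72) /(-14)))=-17000928 /13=-1307763.69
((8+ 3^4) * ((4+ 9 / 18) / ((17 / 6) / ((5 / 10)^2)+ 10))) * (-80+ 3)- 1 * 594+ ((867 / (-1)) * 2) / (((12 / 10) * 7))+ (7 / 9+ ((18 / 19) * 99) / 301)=-14790007465 / 6588288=-2244.89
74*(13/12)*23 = 11063/6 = 1843.83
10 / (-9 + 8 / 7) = -14 / 11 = -1.27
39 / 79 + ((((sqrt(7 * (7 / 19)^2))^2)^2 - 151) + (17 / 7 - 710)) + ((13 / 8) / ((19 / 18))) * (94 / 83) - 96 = -951.43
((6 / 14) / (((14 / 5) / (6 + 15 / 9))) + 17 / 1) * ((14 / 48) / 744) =1781 / 249984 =0.01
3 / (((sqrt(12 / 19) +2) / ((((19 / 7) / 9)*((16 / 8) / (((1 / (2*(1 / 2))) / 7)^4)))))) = 123823 / 48 - 6517*sqrt(57) / 48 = 1554.60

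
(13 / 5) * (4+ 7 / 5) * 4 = 1404 / 25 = 56.16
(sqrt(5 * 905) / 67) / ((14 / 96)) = 240 * sqrt(181) / 469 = 6.88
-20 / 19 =-1.05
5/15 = 1/3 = 0.33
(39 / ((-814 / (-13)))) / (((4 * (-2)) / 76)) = -9633 / 1628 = -5.92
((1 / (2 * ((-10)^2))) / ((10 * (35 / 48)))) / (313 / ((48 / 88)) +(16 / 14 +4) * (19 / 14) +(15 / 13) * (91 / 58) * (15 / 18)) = 7308 / 6206091875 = 0.00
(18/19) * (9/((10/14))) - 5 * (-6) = 3984/95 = 41.94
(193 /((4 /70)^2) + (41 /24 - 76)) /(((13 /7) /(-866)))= -4294220777 /156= -27527056.26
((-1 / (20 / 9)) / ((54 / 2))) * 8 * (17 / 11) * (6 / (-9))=68 / 495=0.14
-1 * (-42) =42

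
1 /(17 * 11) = 1 /187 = 0.01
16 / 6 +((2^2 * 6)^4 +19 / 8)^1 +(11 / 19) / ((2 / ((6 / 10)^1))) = 756461171 / 2280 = 331781.22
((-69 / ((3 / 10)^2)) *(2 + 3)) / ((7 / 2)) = -23000 / 21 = -1095.24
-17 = -17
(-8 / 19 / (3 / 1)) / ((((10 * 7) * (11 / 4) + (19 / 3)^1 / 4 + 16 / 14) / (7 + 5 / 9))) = -15232 / 2804229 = -0.01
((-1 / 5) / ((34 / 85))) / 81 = -1 / 162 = -0.01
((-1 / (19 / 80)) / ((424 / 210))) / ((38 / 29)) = -30450 / 19133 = -1.59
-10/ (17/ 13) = -130/ 17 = -7.65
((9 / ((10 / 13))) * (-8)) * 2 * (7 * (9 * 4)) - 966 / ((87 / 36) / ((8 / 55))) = -75335904 / 1595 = -47232.54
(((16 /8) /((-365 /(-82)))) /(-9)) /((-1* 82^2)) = 1 /134685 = 0.00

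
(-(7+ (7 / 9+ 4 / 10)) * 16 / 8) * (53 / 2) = -19504 / 45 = -433.42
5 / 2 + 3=11 / 2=5.50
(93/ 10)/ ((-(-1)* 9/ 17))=527/ 30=17.57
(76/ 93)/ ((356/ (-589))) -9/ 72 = -3155/ 2136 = -1.48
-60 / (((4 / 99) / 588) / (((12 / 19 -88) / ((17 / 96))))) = 139149964800 / 323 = 430804844.58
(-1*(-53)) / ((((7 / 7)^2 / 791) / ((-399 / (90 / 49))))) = -273212191 / 30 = -9107073.03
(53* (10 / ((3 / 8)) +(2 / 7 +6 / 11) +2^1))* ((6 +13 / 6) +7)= 2347423 / 99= 23711.34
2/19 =0.11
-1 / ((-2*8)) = 1 / 16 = 0.06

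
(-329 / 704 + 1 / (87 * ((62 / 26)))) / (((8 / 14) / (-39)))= 79912651 / 2531584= 31.57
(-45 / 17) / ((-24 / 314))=2355 / 68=34.63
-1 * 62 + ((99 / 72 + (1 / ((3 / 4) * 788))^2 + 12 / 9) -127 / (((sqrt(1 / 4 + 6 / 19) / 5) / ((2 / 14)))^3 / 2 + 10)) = -183453296825986200547 / 2546720547740645112 + 71178674000 * sqrt(817) / 2734246080957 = -71.29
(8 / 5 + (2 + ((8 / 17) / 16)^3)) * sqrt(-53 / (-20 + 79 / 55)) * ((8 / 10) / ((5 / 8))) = 2829908 * sqrt(2976215) / 627021625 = 7.79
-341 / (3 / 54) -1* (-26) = -6112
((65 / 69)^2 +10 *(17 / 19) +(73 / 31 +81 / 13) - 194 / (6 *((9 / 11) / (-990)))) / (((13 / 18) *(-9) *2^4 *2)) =-188.18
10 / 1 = 10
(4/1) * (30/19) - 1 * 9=-51/19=-2.68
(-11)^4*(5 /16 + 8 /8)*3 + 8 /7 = 6456809 /112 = 57650.08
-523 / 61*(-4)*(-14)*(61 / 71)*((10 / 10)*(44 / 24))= -161084 / 213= -756.26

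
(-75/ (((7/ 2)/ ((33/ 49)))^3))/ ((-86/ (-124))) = -1336856400/ 1735205101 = -0.77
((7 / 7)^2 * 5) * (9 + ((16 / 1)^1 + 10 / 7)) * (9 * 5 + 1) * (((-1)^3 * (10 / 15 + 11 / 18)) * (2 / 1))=-978650 / 63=-15534.13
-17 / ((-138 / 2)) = 17 / 69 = 0.25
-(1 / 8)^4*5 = -5 / 4096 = -0.00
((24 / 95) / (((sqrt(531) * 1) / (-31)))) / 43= -248 * sqrt(59) / 241015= -0.01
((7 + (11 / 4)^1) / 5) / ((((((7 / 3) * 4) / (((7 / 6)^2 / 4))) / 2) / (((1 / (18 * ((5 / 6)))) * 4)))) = 91 / 2400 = 0.04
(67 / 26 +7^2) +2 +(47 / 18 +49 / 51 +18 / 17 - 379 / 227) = 25527094 / 451503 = 56.54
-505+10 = -495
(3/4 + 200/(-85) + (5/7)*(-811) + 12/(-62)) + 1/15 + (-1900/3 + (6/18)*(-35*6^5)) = -20348748779/221340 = -91934.35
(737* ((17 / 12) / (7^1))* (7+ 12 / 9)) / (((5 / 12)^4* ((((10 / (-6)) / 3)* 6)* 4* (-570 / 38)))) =902088 / 4375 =206.19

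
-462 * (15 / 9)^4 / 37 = -96250 / 999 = -96.35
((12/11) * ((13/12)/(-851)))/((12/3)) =-13/37444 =-0.00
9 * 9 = 81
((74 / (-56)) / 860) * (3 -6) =0.00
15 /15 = 1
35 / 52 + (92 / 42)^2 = 125467 / 22932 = 5.47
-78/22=-39/11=-3.55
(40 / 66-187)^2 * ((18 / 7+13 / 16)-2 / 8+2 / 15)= 18879565699 / 166320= 113513.50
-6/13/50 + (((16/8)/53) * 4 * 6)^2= 740373/912925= 0.81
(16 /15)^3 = 4096 /3375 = 1.21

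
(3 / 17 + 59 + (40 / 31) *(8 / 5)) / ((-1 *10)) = -16137 / 2635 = -6.12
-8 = -8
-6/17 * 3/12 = -3/34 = -0.09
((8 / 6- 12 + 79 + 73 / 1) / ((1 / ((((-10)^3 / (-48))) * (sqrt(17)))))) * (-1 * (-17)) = 450500 * sqrt(17) / 9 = 206384.34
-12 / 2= -6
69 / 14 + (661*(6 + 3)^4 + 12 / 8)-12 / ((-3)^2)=91073348 / 21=4336826.10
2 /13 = 0.15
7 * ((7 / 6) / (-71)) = -0.12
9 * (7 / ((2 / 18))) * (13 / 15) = 2457 / 5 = 491.40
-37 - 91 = -128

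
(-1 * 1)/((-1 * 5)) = 1/5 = 0.20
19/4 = 4.75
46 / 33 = 1.39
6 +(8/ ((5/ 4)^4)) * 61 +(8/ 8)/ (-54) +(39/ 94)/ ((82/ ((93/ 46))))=1231828132933/ 5983335000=205.88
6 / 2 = 3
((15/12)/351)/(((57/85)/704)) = 74800/20007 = 3.74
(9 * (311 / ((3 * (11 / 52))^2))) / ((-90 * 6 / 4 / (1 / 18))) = -420472 / 147015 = -2.86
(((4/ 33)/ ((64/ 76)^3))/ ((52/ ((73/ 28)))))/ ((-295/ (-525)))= 0.02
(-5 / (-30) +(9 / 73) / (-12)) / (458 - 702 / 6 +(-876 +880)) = 137 / 302220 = 0.00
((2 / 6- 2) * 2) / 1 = -3.33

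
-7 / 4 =-1.75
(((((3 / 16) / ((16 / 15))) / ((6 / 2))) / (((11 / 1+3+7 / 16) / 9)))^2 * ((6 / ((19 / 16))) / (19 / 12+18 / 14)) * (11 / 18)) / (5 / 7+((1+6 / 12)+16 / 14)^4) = 308700 / 10642415641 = 0.00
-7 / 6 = -1.17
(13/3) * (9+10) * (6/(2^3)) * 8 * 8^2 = 31616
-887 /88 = -10.08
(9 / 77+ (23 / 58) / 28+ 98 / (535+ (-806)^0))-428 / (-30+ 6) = 65160551 / 3590664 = 18.15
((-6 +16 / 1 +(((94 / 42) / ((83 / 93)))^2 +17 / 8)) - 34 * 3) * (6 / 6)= -225723567 / 2700488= -83.59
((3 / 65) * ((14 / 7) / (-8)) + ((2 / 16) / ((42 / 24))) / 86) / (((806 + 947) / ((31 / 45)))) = -12989 / 3086770050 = -0.00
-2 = -2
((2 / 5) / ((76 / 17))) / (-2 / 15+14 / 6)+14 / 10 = 3011 / 2090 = 1.44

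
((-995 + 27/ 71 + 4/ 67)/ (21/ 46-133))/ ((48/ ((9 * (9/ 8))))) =1469013381/ 928109728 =1.58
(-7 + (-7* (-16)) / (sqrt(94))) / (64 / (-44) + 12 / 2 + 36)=-77 / 446 + 308* sqrt(94) / 10481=0.11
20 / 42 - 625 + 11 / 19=-248954 / 399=-623.94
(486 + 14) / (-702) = -250 / 351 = -0.71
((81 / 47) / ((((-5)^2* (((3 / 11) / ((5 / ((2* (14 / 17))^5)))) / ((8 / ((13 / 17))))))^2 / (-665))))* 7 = -12055036710520984851 / 3751101590978560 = -3213.73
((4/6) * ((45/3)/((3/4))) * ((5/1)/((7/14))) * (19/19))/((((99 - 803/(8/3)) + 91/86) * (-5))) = 27520/207501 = 0.13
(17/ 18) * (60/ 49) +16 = 2522/ 147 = 17.16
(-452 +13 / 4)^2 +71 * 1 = 3223161 / 16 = 201447.56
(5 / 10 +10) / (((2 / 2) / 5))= 105 / 2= 52.50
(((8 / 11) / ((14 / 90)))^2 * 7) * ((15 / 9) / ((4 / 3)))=162000 / 847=191.26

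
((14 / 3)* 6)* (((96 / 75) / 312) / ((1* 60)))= 28 / 14625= 0.00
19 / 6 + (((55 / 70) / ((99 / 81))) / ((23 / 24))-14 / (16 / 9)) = -15601 / 3864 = -4.04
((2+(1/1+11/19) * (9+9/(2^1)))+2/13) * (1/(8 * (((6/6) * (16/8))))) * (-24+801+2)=237677/208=1142.68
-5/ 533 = -0.01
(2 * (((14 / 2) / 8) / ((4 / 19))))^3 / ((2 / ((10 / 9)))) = 11763185 / 36864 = 319.10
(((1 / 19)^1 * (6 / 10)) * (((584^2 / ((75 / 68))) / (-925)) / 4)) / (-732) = 1449488 / 402028125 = 0.00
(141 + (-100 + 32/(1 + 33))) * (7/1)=4991/17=293.59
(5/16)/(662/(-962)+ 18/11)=26455/80272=0.33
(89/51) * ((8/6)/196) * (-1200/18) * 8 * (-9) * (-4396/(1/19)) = -1699116800/357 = -4759430.81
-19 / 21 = -0.90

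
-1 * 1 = -1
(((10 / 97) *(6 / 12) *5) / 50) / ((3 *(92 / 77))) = 77 / 53544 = 0.00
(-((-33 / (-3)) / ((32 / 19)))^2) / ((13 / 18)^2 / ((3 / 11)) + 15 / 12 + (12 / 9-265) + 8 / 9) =10614483 / 64600576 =0.16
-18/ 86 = -9/ 43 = -0.21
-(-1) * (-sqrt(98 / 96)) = -7 * sqrt(3) / 12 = -1.01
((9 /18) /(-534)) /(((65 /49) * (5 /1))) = -49 /347100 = -0.00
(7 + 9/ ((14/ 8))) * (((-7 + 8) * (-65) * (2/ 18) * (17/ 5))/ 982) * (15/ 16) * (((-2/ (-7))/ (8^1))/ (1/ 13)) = -1221025/ 9238656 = -0.13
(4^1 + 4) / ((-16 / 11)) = -11 / 2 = -5.50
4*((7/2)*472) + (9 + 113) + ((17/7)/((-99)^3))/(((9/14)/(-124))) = 58771014646/8732691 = 6730.00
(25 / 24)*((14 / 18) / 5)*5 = 175 / 216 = 0.81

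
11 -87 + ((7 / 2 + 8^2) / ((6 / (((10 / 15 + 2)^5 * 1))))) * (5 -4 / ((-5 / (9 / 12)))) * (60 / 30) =456700 / 27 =16914.81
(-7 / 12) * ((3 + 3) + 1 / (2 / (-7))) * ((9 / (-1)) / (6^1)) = 35 / 16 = 2.19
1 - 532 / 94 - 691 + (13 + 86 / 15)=-477233 / 705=-676.93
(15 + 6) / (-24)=-7 / 8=-0.88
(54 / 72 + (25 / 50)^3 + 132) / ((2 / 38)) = 20197 / 8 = 2524.62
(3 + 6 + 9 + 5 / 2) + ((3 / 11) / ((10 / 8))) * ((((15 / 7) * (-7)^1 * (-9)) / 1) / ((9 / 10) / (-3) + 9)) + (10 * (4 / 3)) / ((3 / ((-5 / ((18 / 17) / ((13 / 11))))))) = -47441 / 51678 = -0.92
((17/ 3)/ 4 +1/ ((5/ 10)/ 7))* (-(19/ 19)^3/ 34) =-185/ 408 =-0.45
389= 389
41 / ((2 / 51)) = 2091 / 2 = 1045.50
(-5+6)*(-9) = -9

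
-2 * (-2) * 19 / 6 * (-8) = -101.33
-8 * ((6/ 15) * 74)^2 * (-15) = 525696/ 5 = 105139.20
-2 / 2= -1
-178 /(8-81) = 178 /73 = 2.44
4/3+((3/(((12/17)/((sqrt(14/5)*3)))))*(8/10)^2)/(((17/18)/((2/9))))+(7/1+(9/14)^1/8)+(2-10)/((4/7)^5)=-330331/2688+48*sqrt(70)/125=-119.68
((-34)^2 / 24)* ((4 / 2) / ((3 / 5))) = 1445 / 9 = 160.56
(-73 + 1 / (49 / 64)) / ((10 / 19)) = -136.22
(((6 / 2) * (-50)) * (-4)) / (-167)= -600 / 167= -3.59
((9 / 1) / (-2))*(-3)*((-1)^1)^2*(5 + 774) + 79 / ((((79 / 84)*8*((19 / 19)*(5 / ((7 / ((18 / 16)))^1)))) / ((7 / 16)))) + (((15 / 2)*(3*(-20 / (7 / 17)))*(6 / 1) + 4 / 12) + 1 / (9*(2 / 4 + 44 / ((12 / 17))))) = 627882847 / 158340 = 3965.41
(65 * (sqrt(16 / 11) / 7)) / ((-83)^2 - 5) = 65 * sqrt(11) / 132517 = 0.00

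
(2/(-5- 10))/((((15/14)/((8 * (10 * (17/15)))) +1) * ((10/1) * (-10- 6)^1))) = 238/288975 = 0.00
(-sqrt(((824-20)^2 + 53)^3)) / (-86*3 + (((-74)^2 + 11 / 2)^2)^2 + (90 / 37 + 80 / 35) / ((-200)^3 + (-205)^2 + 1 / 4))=-85276624030230864*sqrt(646469) / 119091281526824578748220545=-0.00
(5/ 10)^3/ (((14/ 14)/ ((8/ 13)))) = 1/ 13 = 0.08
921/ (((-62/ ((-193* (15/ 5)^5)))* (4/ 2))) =43193979/ 124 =348338.54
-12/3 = -4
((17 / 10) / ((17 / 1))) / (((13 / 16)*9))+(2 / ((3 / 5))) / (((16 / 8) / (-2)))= -1942 / 585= -3.32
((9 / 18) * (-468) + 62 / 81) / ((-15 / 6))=37784 / 405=93.29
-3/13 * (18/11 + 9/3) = -153/143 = -1.07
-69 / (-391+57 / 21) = 161 / 906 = 0.18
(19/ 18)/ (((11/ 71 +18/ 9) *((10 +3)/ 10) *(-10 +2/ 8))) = -26980/ 698139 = -0.04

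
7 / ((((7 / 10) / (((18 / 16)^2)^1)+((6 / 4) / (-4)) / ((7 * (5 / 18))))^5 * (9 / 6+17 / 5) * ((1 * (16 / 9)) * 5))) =9644278287514752 / 364007458703857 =26.49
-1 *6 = -6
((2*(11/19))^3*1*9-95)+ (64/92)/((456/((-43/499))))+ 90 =2118749401/236162229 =8.97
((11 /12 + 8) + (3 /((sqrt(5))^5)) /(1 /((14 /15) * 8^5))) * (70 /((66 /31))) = 116095 /396 + 99549184 * sqrt(5) /4125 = 54256.50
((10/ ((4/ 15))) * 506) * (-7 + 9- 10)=-151800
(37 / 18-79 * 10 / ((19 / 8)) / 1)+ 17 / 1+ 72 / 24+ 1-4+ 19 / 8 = -425723 / 1368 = -311.20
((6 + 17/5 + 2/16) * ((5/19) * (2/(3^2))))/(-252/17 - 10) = -2159/96216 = -0.02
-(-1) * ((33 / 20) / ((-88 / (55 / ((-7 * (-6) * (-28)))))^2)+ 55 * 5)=32453836855 / 118013952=275.00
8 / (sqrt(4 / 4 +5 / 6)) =8 * sqrt(66) / 11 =5.91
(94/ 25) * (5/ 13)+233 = 15239/ 65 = 234.45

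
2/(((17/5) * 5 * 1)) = 2/17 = 0.12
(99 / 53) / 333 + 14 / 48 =13991 / 47064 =0.30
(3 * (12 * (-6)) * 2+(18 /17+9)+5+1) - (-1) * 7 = -6952 /17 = -408.94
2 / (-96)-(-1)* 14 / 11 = 661 / 528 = 1.25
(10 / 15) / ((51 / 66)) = 44 / 51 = 0.86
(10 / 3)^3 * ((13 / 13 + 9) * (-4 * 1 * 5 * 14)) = -2800000 / 27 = -103703.70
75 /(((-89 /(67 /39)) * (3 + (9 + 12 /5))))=-8375 /83304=-0.10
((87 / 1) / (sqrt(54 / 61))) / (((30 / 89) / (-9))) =-2581 *sqrt(366) / 20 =-2468.87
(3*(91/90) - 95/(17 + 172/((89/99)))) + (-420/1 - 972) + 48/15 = -771058643/556230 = -1386.22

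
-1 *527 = -527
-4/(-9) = 4/9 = 0.44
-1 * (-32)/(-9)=-32/9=-3.56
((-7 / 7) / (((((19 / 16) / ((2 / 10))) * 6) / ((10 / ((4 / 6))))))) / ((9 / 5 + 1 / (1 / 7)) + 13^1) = -40 / 2071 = -0.02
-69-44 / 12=-218 / 3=-72.67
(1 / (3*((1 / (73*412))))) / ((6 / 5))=75190 / 9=8354.44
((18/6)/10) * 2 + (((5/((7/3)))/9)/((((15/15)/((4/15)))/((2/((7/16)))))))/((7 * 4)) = 9421/15435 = 0.61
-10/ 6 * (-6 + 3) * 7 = 35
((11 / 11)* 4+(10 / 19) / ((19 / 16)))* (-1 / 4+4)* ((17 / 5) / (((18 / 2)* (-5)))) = -6817 / 5415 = -1.26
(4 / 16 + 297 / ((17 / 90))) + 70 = 111697 / 68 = 1642.60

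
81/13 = 6.23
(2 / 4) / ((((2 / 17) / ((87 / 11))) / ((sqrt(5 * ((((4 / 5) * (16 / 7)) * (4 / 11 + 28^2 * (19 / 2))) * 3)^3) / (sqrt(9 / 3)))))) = 93064264704 * sqrt(1577191) / 326095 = 358410690.91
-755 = -755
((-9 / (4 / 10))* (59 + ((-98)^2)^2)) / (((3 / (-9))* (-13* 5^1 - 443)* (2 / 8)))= -12451978125 / 254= -49023535.93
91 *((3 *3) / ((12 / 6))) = 409.50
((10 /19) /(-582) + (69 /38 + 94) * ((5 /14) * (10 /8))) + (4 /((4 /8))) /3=9379681 /206416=45.44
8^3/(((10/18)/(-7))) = -32256/5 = -6451.20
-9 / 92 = -0.10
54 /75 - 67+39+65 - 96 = -1457 /25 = -58.28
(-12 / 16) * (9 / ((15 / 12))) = -5.40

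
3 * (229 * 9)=6183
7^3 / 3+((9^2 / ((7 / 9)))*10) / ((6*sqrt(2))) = 343 / 3+1215*sqrt(2) / 14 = 237.07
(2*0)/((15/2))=0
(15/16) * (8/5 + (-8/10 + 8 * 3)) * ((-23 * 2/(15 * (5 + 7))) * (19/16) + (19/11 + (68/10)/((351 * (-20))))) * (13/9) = 136240133/2851200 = 47.78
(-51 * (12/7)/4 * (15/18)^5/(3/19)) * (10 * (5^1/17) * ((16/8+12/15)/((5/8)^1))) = -59375/81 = -733.02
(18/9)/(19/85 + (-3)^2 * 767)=85/293387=0.00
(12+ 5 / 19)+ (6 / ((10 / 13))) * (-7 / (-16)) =23827 / 1520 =15.68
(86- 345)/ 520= -259/ 520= -0.50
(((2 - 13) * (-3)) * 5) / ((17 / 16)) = 2640 / 17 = 155.29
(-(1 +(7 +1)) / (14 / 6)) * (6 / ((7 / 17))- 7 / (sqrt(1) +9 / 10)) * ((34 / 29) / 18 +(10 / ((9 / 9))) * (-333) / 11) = 3774688392 / 296989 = 12709.86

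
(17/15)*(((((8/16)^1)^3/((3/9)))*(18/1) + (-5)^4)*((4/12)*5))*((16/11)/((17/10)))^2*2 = 32345600/18513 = 1747.18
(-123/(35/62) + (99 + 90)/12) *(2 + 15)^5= -40180533243/140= -287003808.88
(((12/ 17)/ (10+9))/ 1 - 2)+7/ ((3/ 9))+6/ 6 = 20.04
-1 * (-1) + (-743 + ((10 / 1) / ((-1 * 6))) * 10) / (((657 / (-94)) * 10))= 116968 / 9855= 11.87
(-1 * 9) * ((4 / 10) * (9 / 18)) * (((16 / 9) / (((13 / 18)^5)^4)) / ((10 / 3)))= -305957669193505876186497024 / 475124094372019985970025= -643.95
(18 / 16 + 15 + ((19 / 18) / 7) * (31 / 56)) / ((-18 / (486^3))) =-20259770949 / 196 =-103366178.31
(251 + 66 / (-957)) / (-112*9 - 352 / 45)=-327465 / 1325648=-0.25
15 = 15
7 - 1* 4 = 3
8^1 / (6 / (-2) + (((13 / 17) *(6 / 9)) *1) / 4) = -816 / 293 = -2.78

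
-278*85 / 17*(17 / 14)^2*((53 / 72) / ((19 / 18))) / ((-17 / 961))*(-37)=-22265615615 / 7448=-2989475.78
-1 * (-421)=421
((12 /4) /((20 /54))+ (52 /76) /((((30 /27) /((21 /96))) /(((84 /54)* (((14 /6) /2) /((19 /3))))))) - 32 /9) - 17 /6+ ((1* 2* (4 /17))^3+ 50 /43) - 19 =-3510596912399 /219641757120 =-15.98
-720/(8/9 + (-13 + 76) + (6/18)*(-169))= -1620/17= -95.29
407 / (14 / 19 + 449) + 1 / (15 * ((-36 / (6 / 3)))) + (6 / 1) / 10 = 692731 / 461430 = 1.50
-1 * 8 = -8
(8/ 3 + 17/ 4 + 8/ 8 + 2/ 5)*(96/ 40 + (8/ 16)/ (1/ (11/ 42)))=530437/ 25200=21.05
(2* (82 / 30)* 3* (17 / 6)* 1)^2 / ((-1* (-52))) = 485809 / 11700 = 41.52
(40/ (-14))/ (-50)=2/ 35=0.06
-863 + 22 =-841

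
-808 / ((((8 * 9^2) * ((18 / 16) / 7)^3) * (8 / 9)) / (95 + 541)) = -470036224 / 2187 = -214922.83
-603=-603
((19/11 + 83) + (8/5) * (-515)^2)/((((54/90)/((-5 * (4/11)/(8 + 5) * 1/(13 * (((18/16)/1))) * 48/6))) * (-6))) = 14940454400/1656369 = 9020.00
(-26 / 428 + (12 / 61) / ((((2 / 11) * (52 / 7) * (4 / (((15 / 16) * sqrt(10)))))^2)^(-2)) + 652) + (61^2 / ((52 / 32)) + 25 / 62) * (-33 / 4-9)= -12124852462607057315216297 / 312072382592845875000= -38852.69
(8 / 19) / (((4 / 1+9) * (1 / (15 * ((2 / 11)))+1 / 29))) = 6960 / 86203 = 0.08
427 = 427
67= 67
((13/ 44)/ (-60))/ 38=-13/ 100320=-0.00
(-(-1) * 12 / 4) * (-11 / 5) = -33 / 5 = -6.60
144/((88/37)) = 666/11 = 60.55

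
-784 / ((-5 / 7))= 5488 / 5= 1097.60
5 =5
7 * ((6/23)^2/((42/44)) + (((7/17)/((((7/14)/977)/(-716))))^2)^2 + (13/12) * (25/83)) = 33927787339866177908588451202277107/44005878564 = 770983069694274174032337.60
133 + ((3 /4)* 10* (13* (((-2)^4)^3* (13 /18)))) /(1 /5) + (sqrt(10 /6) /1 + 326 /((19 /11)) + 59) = sqrt(15) /3 + 82223302 /57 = 1442515.36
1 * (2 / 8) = 1 / 4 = 0.25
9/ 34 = 0.26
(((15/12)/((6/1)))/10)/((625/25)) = 1/1200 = 0.00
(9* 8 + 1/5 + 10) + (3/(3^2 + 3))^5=420869/5120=82.20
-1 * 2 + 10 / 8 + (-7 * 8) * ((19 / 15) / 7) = -653 / 60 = -10.88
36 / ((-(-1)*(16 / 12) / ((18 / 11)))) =486 / 11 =44.18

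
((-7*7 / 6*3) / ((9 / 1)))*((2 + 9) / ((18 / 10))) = -2695 / 162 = -16.64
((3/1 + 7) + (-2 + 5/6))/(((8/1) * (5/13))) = 2.87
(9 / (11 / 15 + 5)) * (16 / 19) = 1080 / 817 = 1.32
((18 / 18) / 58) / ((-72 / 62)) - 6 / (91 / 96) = -6.34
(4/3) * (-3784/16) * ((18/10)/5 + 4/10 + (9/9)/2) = -9933/25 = -397.32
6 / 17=0.35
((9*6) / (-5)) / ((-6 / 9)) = 81 / 5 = 16.20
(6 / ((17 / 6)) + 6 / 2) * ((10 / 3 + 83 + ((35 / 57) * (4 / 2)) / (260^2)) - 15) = 797098843 / 2183480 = 365.06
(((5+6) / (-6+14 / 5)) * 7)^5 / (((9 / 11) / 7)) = -651319937778125 / 9437184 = -69016344.05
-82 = -82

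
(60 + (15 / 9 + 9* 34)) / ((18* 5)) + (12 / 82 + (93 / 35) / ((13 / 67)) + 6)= 23.93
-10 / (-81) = 10 / 81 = 0.12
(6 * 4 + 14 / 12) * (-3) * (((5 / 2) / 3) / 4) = -755 / 48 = -15.73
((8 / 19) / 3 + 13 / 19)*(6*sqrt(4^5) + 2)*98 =893564 / 57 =15676.56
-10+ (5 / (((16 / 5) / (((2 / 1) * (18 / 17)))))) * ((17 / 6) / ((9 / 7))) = -2.71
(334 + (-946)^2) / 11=895250 / 11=81386.36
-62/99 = -0.63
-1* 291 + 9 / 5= -1446 / 5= -289.20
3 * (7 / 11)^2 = 147 / 121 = 1.21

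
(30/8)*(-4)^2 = 60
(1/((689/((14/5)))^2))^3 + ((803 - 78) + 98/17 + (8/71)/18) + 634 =24782488406102178479559396443/18158716026068313477234375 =1364.77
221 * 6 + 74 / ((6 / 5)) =4163 / 3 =1387.67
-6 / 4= -3 / 2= -1.50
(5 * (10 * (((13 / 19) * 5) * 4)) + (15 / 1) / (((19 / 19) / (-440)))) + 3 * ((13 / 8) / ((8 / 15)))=-7182485 / 1216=-5906.65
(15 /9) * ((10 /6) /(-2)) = -25 /18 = -1.39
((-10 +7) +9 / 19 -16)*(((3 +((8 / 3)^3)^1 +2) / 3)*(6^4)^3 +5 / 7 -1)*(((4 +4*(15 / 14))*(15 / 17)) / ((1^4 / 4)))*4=-596367825856788480 / 15827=-37680408533315.76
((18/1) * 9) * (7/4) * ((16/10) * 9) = 20412/5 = 4082.40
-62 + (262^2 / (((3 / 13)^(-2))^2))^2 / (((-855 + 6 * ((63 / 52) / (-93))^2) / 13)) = -29250036982201310 / 45828952296049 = -638.24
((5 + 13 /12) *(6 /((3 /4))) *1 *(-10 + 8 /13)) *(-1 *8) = 142496 /39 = 3653.74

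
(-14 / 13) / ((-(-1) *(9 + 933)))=-7 / 6123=-0.00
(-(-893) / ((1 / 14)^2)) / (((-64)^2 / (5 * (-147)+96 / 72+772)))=5032055 / 3072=1638.04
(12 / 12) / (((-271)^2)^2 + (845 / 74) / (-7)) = 518 / 2793874688313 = 0.00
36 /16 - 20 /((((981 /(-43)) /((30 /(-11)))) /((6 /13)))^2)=2127423121 /971818276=2.19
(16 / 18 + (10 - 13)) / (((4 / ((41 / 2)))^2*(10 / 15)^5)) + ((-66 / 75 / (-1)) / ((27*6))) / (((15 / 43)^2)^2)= -88327638016697 / 209952000000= -420.70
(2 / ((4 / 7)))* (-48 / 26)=-6.46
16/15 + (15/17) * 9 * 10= 20522/255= 80.48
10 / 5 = 2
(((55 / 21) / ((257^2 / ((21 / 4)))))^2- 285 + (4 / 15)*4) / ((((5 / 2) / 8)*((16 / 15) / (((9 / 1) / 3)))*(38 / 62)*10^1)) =-1455088685016543 / 3489976320800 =-416.93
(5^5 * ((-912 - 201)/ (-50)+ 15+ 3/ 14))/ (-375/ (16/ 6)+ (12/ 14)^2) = -15302000/ 18279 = -837.14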